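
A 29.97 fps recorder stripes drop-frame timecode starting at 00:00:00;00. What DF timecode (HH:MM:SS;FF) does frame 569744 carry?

05:16:50;14

Each 10-minute DF block holds 10 × 60 × 30 − 9 × 2 = 17982 frames. 569744 ÷ 17982 → 31 full blocks, remainder 12302.
Within the partial block the first minute is 1800 frames and each further minute 1798, so 6 further minute boundaries passed. Total skipped labels = 18 × 31 + 2 × 6 = 570.
Non-drop label index = 569744 + 570 = 570314; at 30 labels/s that is 05:16:50:14, i.e. DF 05:16:50;14.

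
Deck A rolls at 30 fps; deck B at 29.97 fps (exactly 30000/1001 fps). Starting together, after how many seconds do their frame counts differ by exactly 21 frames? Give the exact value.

700.7 seconds

The gap grows by |30000/1001 − 30| = 30/1001 frames per second.
Time for a 21-frame gap: 21 ÷ (30/1001) = 700.7 s.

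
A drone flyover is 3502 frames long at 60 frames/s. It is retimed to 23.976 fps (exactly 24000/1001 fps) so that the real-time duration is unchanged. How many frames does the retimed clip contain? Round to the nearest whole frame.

Frames at target rate = 3502 × (24000/1001) / (60) = 1400800/1001 ≈ 1399.401.
Nearest whole frame: 1399.

1399 frames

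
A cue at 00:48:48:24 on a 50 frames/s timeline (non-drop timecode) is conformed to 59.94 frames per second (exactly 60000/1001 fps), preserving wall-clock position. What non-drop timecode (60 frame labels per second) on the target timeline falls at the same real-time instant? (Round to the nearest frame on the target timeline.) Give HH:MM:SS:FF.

00:48:45:33

Source frame index: (0×3600 + 48×60 + 48) × 50 + 24 = 146424.
Real time: 146424 / (50) = 73212/25 s.
Target frame: (73212/25) × (60000/1001) = 175708800/1001 ≈ 175533.267 → 175533.
At 60 labels/s: frame 175533 → 00:48:45:33.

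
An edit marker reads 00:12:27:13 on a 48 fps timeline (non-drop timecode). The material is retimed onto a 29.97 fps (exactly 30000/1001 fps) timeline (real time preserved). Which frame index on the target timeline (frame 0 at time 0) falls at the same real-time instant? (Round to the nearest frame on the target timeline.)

frame 22396

Source frame index: (0×3600 + 12×60 + 27) × 48 + 13 = 35869.
Real time: 35869 / (48) = 35869/48 s.
Target frame: (35869/48) × (30000/1001) = 22418125/1001 ≈ 22395.729 → 22396.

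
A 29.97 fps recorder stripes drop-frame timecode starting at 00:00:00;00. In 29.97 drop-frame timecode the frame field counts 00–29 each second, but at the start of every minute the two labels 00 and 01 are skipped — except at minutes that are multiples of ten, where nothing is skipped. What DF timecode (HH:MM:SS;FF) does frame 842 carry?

Each 10-minute DF block holds 10 × 60 × 30 − 9 × 2 = 17982 frames. 842 ÷ 17982 → 0 full blocks, remainder 842.
Within the partial block the first minute is 1800 frames and each further minute 1798, so 0 further minute boundaries passed. Total skipped labels = 18 × 0 + 2 × 0 = 0.
Non-drop label index = 842 + 0 = 842; at 30 labels/s that is 00:00:28:02, i.e. DF 00:00:28;02.

00:00:28;02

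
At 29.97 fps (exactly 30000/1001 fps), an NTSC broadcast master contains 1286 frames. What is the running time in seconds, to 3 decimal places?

Running time = 1286 × 1001/30000 = 643643/15000 s ≈ 42.910 s.

42.910 seconds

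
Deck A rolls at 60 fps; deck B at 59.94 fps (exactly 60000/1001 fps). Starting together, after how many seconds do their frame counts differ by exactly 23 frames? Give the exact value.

The gap grows by |60000/1001 − 60| = 60/1001 frames per second.
Time for a 23-frame gap: 23 ÷ (60/1001) = 23023/60 s.

23023/60 seconds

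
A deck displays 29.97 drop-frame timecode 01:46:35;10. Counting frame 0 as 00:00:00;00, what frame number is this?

Complete 10-minute blocks: 10, each 17982 frames → 179820.
Remaining 6 whole minutes in the current block: 1800 + 5 × 1798 = 10790 frames.
Within the current minute: 35 × 30 + 10 − 2 = 1058 (labels ;00/;01 skipped at this minute). Total = 179820 + 10790 + 1058 = 191668.

191668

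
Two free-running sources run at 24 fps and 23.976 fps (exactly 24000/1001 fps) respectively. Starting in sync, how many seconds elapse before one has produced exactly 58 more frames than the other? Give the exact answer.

The gap grows by |24000/1001 − 24| = 24/1001 frames per second.
Time for a 58-frame gap: 58 ÷ (24/1001) = 29029/12 s.

29029/12 seconds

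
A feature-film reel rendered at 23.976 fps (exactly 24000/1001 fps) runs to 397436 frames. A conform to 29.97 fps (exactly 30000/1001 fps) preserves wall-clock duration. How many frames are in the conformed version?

496795 frames

Target frames = source frames × (target rate / source rate) = 397436 × (30000/1001)/(24000/1001) = 397436 × 5/4 = 496795.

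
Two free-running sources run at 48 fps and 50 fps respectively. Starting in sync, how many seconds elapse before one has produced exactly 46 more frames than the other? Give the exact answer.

The gap grows by |50 − 48| = 2 frames per second.
Time for a 46-frame gap: 46 ÷ (2) = 23 s.

23 seconds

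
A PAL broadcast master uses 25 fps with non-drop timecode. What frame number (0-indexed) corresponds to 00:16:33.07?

24832

Total seconds to the label: (0 × 3600 + 16 × 60 + 33) = 993.
Frame index = 993 × 25 + 7 = 24832.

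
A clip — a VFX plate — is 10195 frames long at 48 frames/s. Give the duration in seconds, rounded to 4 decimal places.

212.3958 seconds

Running time = 10195 × 1/48 = 10195/48 s ≈ 212.3958 s.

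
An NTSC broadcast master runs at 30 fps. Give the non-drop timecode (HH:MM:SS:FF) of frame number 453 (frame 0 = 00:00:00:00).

00:00:15:03

453 ÷ 30 = 15 full seconds, remainder 3 frames.
15 s = 0 h 0 min 15 s.
Timecode: 00:00:15:03.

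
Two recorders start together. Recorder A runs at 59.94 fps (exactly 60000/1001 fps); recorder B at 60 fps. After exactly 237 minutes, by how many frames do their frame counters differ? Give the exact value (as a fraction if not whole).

853200/1001 frames

237 min = 14220 s.
A emits 60000/1001 × 14220 = 853200000/1001 frames; B emits 60 × 14220 = 853200.
Difference = 853200/1001 frames (≈ 852.3477); B is ahead of A.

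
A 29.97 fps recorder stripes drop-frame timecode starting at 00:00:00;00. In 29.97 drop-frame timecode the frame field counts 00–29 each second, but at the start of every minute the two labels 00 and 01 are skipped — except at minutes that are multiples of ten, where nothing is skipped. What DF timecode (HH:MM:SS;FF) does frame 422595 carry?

Ten DF minutes hold 17982 frames, so frame 422595 lies in block 23 (frames 413586–431567) with 9009 frames into that block.
The block's first minute is 1800 frames and the rest 1798 each; 9009 frames reaches minute 5, so 23 × 18 + 5 × 2 = 424 labels have been skipped so far.
Adding those back, label number 422595 + 424 = 423019 at 30 labels/s is 14100 s + 19 f = 3 h 55 min 0 s frame 19, i.e. 03:55:00;19.

03:55:00;19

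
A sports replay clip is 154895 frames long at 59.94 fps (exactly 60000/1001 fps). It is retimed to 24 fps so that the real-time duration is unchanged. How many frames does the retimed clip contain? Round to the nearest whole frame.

Frames at target rate = 154895 × (24) / (60000/1001) = 31009979/500 ≈ 62019.958.
Nearest whole frame: 62020.

62020 frames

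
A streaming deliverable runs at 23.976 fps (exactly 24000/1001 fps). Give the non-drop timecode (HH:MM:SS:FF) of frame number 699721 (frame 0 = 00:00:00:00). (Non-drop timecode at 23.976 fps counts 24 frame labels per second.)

699721 ÷ 24 = 29155 full seconds, remainder 1 frame.
29155 s = 8 h 5 min 55 s.
Timecode: 08:05:55:01.

08:05:55:01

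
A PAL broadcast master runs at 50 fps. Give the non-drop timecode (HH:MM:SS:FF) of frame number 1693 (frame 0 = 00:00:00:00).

00:00:33:43

1693 ÷ 50 = 33 full seconds, remainder 43 frames.
33 s = 0 h 0 min 33 s.
Timecode: 00:00:33:43.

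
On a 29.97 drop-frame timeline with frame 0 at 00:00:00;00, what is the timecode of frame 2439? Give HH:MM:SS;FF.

00:01:21;11

Each 10-minute DF block holds 10 × 60 × 30 − 9 × 2 = 17982 frames. 2439 ÷ 17982 → 0 full blocks, remainder 2439.
Within the partial block the first minute is 1800 frames and each further minute 1798, so 1 further minute boundary passed. Total skipped labels = 18 × 0 + 2 × 1 = 2.
Non-drop label index = 2439 + 2 = 2441; at 30 labels/s that is 00:01:21:11, i.e. DF 00:01:21;11.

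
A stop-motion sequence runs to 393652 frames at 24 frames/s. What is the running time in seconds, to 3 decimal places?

Running time = 393652 × 1/24 = 98413/6 s ≈ 16402.167 s.

16402.167 seconds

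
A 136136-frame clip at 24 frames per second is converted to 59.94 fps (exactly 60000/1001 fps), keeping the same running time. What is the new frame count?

Target frames = source frames × (target rate / source rate) = 136136 × (60000/1001)/(24) = 136136 × 2500/1001 = 340000.

340000 frames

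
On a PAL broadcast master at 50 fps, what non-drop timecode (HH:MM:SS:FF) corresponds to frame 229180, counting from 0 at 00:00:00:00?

229180 ÷ 50 = 4583 full seconds, remainder 30 frames.
4583 s = 1 h 16 min 23 s.
Timecode: 01:16:23:30.

01:16:23:30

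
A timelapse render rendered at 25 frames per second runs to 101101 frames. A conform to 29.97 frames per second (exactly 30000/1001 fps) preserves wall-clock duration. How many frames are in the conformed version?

Target frames = source frames × (target rate / source rate) = 101101 × (30000/1001)/(25) = 101101 × 1200/1001 = 121200.

121200 frames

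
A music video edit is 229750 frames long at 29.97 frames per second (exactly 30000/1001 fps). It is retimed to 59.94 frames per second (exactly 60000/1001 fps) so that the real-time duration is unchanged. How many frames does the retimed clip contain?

459500 frames

Target frames = source frames × (target rate / source rate) = 229750 × (60000/1001)/(30000/1001) = 229750 × 2 = 459500.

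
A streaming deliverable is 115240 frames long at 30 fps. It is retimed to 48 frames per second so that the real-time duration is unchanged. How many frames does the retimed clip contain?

Target frames = source frames × (target rate / source rate) = 115240 × (48)/(30) = 115240 × 8/5 = 184384.

184384 frames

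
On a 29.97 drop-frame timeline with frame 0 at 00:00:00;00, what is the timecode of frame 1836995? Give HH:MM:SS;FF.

Ten DF minutes hold 17982 frames, so frame 1836995 lies in block 102 (frames 1834164–1852145) with 2831 frames into that block.
The block's first minute is 1800 frames and the rest 1798 each; 2831 frames reaches minute 1, so 102 × 18 + 1 × 2 = 1838 labels have been skipped so far.
Adding those back, label number 1836995 + 1838 = 1838833 at 30 labels/s is 61294 s + 13 f = 17 h 1 min 34 s frame 13, i.e. 17:01:34;13.

17:01:34;13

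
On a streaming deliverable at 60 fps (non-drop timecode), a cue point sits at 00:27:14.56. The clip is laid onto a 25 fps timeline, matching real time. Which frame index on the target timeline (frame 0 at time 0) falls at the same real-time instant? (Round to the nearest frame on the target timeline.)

Source frame index: (0×3600 + 27×60 + 14) × 60 + 56 = 98096.
Real time: 98096 / (60) = 24524/15 s.
Target frame: (24524/15) × (25) = 122620/3 ≈ 40873.333 → 40873.

frame 40873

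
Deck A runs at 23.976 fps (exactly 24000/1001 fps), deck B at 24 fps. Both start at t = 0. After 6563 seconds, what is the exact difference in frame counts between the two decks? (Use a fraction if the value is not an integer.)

A emits 24000/1001 × 6563 = 157512000/1001 frames; B emits 24 × 6563 = 157512.
Difference = 157512/1001 frames (≈ 157.3546); B is ahead of A.

157512/1001 frames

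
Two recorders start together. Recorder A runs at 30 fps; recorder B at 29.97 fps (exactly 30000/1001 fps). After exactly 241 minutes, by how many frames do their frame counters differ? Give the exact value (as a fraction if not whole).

433800/1001 frames

241 min = 14460 s.
A emits 30 × 14460 = 433800 frames; B emits 30000/1001 × 14460 = 433800000/1001.
Difference = 433800/1001 frames (≈ 433.3666); B is behind A.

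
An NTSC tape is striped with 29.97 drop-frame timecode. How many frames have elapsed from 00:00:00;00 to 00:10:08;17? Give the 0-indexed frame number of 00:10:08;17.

18239

As if non-drop at 30 labels/s: (0 × 3600 + 10 × 60 + 8) × 30 + 17 = 18257.
Minute boundaries passed: 10; those not divisible by 10: 10 − 1 = 9; dropped labels = 2 × 9 = 18.
Actual frame index = 18257 − 18 = 18239.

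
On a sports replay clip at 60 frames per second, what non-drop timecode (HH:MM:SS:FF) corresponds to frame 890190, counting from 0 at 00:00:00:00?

04:07:16:30

890190 ÷ 60 = 14836 full seconds, remainder 30 frames.
14836 s = 4 h 7 min 16 s.
Timecode: 04:07:16:30.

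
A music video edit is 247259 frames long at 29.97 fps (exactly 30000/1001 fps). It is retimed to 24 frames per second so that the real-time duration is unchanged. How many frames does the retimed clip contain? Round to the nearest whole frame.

198005 frames

Frames at target rate = 247259 × (24) / (30000/1001) = 247506259/1250 ≈ 198005.007.
Nearest whole frame: 198005.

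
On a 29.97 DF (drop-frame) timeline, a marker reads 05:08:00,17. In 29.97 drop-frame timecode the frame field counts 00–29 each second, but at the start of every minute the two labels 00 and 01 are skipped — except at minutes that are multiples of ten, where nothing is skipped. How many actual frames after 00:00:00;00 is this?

As if non-drop at 30 labels/s: (5 × 3600 + 8 × 60 + 0) × 30 + 17 = 554417.
Minute boundaries passed: 308; those not divisible by 10: 308 − 30 = 278; dropped labels = 2 × 278 = 556.
Actual frame index = 554417 − 556 = 553861.

553861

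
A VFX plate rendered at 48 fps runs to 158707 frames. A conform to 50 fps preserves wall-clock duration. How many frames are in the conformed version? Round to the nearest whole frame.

165320 frames

Frames at target rate = 158707 × (50) / (48) = 3967675/24 ≈ 165319.792.
Nearest whole frame: 165320.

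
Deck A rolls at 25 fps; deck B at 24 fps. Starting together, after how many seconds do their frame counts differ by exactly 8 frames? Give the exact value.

8 seconds

The gap grows by |24 − 25| = 1 frame per second.
Time for a 8-frame gap: 8 ÷ (1) = 8 s.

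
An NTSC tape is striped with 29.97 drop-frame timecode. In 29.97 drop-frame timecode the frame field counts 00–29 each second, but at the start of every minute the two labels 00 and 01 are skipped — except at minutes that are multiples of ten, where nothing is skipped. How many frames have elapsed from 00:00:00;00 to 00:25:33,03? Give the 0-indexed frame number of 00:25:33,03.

As if non-drop at 30 labels/s: (0 × 3600 + 25 × 60 + 33) × 30 + 3 = 45993.
Minute boundaries passed: 25; those not divisible by 10: 25 − 2 = 23; dropped labels = 2 × 23 = 46.
Actual frame index = 45993 − 46 = 45947.

45947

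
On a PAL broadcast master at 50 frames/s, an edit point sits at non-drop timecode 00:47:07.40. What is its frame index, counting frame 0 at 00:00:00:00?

Total seconds to the label: (0 × 3600 + 47 × 60 + 7) = 2827.
Frame index = 2827 × 50 + 40 = 141390.

frame 141390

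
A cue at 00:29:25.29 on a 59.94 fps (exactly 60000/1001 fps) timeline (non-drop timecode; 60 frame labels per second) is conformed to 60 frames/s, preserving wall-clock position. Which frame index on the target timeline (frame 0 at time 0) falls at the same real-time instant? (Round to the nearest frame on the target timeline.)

Source frame index: (0×3600 + 29×60 + 25) × 60 + 29 = 105929.
Real time: 105929 / (60000/1001) = 106034929/60000 s.
Target frame: (106034929/60000) × (60) = 106034929/1000 ≈ 106034.929 → 106035.

frame 106035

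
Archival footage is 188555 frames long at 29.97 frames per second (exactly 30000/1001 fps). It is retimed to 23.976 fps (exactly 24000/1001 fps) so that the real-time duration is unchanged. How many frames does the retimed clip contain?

150844 frames

Target frames = source frames × (target rate / source rate) = 188555 × (24000/1001)/(30000/1001) = 188555 × 4/5 = 150844.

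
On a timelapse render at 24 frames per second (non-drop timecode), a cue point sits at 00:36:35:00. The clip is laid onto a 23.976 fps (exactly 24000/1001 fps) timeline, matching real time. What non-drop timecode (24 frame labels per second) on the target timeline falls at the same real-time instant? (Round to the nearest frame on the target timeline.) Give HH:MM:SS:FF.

00:36:32:19

Source frame index: (0×3600 + 36×60 + 35) × 24 + 0 = 52680.
Real time: 52680 / (24) = 2195 s.
Target frame: (2195) × (24000/1001) = 52680000/1001 ≈ 52627.373 → 52627.
At 24 labels/s: frame 52627 → 00:36:32:19.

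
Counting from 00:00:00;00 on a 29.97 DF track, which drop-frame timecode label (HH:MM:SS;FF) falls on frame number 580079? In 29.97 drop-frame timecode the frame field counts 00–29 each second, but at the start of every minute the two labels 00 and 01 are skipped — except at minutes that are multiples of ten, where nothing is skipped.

Ten DF minutes hold 17982 frames, so frame 580079 lies in block 32 (frames 575424–593405) with 4655 frames into that block.
The block's first minute is 1800 frames and the rest 1798 each; 4655 frames reaches minute 2, so 32 × 18 + 2 × 2 = 580 labels have been skipped so far.
Adding those back, label number 580079 + 580 = 580659 at 30 labels/s is 19355 s + 9 f = 5 h 22 min 35 s frame 9, i.e. 05:22:35;09.

05:22:35;09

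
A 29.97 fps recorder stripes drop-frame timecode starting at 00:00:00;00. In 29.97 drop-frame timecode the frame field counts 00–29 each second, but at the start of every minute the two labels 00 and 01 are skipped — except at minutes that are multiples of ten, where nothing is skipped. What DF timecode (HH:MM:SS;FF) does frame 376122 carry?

03:29:10;00

Each 10-minute DF block holds 10 × 60 × 30 − 9 × 2 = 17982 frames. 376122 ÷ 17982 → 20 full blocks, remainder 16482.
Within the partial block the first minute is 1800 frames and each further minute 1798, so 9 further minute boundaries passed. Total skipped labels = 18 × 20 + 2 × 9 = 378.
Non-drop label index = 376122 + 378 = 376500; at 30 labels/s that is 03:29:10:00, i.e. DF 03:29:10;00.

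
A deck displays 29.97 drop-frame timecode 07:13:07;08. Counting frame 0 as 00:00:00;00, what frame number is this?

As if non-drop at 30 labels/s: (7 × 3600 + 13 × 60 + 7) × 30 + 8 = 779618.
Minute boundaries passed: 433; those not divisible by 10: 433 − 43 = 390; dropped labels = 2 × 390 = 780.
Actual frame index = 779618 − 780 = 778838.

778838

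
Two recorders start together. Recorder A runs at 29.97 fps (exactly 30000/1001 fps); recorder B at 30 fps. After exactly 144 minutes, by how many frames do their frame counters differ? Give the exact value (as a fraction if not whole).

144 min = 8640 s.
A emits 30000/1001 × 8640 = 259200000/1001 frames; B emits 30 × 8640 = 259200.
Difference = 259200/1001 frames (≈ 258.9411); B is ahead of A.

259200/1001 frames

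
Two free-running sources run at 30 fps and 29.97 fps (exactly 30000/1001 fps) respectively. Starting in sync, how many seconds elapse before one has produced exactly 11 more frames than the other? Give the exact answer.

The gap grows by |30000/1001 − 30| = 30/1001 frames per second.
Time for a 11-frame gap: 11 ÷ (30/1001) = 11011/30 s.

11011/30 seconds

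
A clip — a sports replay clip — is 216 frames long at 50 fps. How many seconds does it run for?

Running time = 216 / (50) = 4.32 s.

4.32 seconds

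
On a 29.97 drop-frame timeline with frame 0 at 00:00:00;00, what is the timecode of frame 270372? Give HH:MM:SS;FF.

Each 10-minute DF block holds 10 × 60 × 30 − 9 × 2 = 17982 frames. 270372 ÷ 17982 → 15 full blocks, remainder 642.
Within the partial block the first minute is 1800 frames and each further minute 1798, so 0 further minute boundaries passed. Total skipped labels = 18 × 15 + 2 × 0 = 270.
Non-drop label index = 270372 + 270 = 270642; at 30 labels/s that is 02:30:21:12, i.e. DF 02:30:21;12.

02:30:21;12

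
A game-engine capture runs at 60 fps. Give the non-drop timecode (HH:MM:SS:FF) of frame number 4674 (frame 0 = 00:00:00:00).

4674 ÷ 60 = 77 full seconds, remainder 54 frames.
77 s = 0 h 1 min 17 s.
Timecode: 00:01:17:54.

00:01:17:54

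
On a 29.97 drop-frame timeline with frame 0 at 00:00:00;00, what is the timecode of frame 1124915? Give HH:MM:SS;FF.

Ten DF minutes hold 17982 frames, so frame 1124915 lies in block 62 (frames 1114884–1132865) with 10031 frames into that block.
The block's first minute is 1800 frames and the rest 1798 each; 10031 frames reaches minute 5, so 62 × 18 + 5 × 2 = 1126 labels have been skipped so far.
Adding those back, label number 1124915 + 1126 = 1126041 at 30 labels/s is 37534 s + 21 f = 10 h 25 min 34 s frame 21, i.e. 10:25:34;21.

10:25:34;21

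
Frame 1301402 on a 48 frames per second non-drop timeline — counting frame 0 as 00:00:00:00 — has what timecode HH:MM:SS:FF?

1301402 ÷ 48 = 27112 full seconds, remainder 26 frames.
27112 s = 7 h 31 min 52 s.
Timecode: 07:31:52:26.

07:31:52:26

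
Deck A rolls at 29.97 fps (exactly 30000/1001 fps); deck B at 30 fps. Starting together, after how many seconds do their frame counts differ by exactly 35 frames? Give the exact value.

7007/6 seconds

The gap grows by |30 − 30000/1001| = 30/1001 frames per second.
Time for a 35-frame gap: 35 ÷ (30/1001) = 7007/6 s.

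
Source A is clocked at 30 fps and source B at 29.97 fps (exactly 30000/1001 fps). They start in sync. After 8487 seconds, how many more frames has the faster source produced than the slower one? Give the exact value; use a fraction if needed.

A emits 30 × 8487 = 254610 frames; B emits 30000/1001 × 8487 = 254610000/1001.
Difference = 254610/1001 frames (≈ 254.3556); B is behind A.

254610/1001 frames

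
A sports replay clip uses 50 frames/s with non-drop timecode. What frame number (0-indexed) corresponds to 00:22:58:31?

Total seconds to the label: (0 × 3600 + 22 × 60 + 58) = 1378.
Frame index = 1378 × 50 + 31 = 68931.

frame 68931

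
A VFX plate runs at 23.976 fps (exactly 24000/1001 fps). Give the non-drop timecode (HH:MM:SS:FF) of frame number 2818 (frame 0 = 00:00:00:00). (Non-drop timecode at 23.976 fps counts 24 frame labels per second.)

00:01:57:10

2818 ÷ 24 = 117 full seconds, remainder 10 frames.
117 s = 0 h 1 min 57 s.
Timecode: 00:01:57:10.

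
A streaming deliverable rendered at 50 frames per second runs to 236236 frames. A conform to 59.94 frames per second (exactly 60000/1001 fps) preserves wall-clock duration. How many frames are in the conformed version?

283200 frames

Target frames = source frames × (target rate / source rate) = 236236 × (60000/1001)/(50) = 236236 × 1200/1001 = 283200.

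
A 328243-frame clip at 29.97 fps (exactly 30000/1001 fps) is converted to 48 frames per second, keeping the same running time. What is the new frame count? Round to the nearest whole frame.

Frames at target rate = 328243 × (48) / (30000/1001) = 328571243/625 ≈ 525713.989.
Nearest whole frame: 525714.

525714 frames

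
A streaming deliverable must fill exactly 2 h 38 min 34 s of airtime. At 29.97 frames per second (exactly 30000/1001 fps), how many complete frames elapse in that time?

2 h 38 min 34 s = 9514 s.
Frames = 9514 × 30000/1001 = 285420000/1001 ≈ 285134.8651.
Complete frames: 285134.

285134 frames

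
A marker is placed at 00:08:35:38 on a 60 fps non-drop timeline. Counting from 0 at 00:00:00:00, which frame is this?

Total seconds to the label: (0 × 3600 + 8 × 60 + 35) = 515.
Frame index = 515 × 60 + 38 = 30938.

frame 30938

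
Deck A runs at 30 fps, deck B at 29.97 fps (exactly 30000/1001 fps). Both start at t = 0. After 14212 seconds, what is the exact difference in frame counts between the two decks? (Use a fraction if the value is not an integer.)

38760/91 frames

A emits 30 × 14212 = 426360 frames; B emits 30000/1001 × 14212 = 38760000/91.
Difference = 38760/91 frames (≈ 425.9341); B is behind A.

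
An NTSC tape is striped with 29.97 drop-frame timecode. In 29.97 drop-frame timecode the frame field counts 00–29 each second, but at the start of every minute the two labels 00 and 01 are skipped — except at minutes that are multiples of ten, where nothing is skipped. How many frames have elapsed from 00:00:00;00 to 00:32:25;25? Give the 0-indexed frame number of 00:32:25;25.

58317

Complete 10-minute blocks: 3, each 17982 frames → 53946.
Remaining 2 whole minutes in the current block: 1800 + 1 × 1798 = 3598 frames.
Within the current minute: 25 × 30 + 25 − 2 = 773 (labels ;00/;01 skipped at this minute). Total = 53946 + 3598 + 773 = 58317.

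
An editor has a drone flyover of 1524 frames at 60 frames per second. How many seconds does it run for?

25.4 seconds

Running time = 1524 / (60) = 25.4 s.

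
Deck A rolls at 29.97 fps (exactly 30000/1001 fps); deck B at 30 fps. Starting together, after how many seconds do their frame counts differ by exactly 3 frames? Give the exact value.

100.1 seconds

The gap grows by |30 − 30000/1001| = 30/1001 frames per second.
Time for a 3-frame gap: 3 ÷ (30/1001) = 100.1 s.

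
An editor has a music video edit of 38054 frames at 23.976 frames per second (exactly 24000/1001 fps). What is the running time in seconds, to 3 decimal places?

1587.169 seconds

Running time = 38054 × 1001/24000 = 19046027/12000 s ≈ 1587.169 s.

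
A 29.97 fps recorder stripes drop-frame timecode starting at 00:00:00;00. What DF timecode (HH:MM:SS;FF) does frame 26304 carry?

00:14:37;20

Ten DF minutes hold 17982 frames, so frame 26304 lies in block 1 (frames 17982–35963) with 8322 frames into that block.
The block's first minute is 1800 frames and the rest 1798 each; 8322 frames reaches minute 4, so 1 × 18 + 4 × 2 = 26 labels have been skipped so far.
Adding those back, label number 26304 + 26 = 26330 at 30 labels/s is 877 s + 20 f = 0 h 14 min 37 s frame 20, i.e. 00:14:37;20.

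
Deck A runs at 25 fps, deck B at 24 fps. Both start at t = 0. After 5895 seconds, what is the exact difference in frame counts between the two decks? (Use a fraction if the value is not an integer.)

5895 frames

A emits 25 × 5895 = 147375 frames; B emits 24 × 5895 = 141480.
Difference = 5895 frames; B is behind A.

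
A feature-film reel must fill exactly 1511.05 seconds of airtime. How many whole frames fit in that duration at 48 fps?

Frames = 1511.05 × 48 = 362652/5 ≈ 72530.4000.
Complete frames: 72530.

72530 frames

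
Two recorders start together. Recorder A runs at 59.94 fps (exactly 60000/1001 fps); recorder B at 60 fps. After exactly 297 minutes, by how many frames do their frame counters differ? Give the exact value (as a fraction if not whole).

97200/91 frames

297 min = 17820 s.
A emits 60000/1001 × 17820 = 97200000/91 frames; B emits 60 × 17820 = 1069200.
Difference = 97200/91 frames (≈ 1068.1319); B is ahead of A.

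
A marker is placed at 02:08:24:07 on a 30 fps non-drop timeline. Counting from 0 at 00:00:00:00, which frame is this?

Total seconds to the label: (2 × 3600 + 8 × 60 + 24) = 7704.
Frame index = 7704 × 30 + 7 = 231127.

frame 231127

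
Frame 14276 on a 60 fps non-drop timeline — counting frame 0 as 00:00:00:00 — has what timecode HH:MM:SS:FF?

14276 ÷ 60 = 237 full seconds, remainder 56 frames.
237 s = 0 h 3 min 57 s.
Timecode: 00:03:57:56.

00:03:57:56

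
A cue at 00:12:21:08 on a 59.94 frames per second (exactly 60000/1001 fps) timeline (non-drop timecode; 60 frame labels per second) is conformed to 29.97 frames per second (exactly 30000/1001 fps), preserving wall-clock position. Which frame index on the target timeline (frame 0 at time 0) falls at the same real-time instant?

frame 22234

Source frame index: (0×3600 + 12×60 + 21) × 60 + 8 = 44468.
Real time: 44468 / (60000/1001) = 11128117/15000 s.
Target frame: (11128117/15000) × (30000/1001) = 22234.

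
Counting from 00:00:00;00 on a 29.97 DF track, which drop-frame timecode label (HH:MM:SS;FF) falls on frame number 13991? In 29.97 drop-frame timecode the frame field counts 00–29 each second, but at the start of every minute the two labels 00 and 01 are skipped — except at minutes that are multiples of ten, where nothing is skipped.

Each 10-minute DF block holds 10 × 60 × 30 − 9 × 2 = 17982 frames. 13991 ÷ 17982 → 0 full blocks, remainder 13991.
Within the partial block the first minute is 1800 frames and each further minute 1798, so 7 further minute boundaries passed. Total skipped labels = 18 × 0 + 2 × 7 = 14.
Non-drop label index = 13991 + 14 = 14005; at 30 labels/s that is 00:07:46:25, i.e. DF 00:07:46;25.

00:07:46;25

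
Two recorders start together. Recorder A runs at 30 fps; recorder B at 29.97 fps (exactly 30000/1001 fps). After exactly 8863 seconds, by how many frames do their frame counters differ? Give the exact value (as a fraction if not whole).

265890/1001 frames

A emits 30 × 8863 = 265890 frames; B emits 30000/1001 × 8863 = 265890000/1001.
Difference = 265890/1001 frames (≈ 265.6244); B is behind A.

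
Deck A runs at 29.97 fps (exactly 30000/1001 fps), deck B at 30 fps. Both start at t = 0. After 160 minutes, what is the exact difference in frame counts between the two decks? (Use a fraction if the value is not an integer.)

160 min = 9600 s.
A emits 30000/1001 × 9600 = 288000000/1001 frames; B emits 30 × 9600 = 288000.
Difference = 288000/1001 frames (≈ 287.7123); B is ahead of A.

288000/1001 frames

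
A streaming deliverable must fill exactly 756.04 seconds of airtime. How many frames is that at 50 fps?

Frames = 756.04 × 50 = 37802.

37802 frames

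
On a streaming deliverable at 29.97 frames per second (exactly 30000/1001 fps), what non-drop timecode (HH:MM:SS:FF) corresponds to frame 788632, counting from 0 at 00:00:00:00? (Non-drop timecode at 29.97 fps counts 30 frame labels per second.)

788632 ÷ 30 = 26287 full seconds, remainder 22 frames.
26287 s = 7 h 18 min 7 s.
Timecode: 07:18:07:22.

07:18:07:22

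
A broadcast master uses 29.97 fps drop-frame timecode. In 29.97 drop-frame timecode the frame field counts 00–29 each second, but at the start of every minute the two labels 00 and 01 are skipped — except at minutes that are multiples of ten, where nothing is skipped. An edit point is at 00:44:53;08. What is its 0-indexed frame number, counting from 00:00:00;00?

As if non-drop at 30 labels/s: (0 × 3600 + 44 × 60 + 53) × 30 + 8 = 80798.
Minute boundaries passed: 44; those not divisible by 10: 44 − 4 = 40; dropped labels = 2 × 40 = 80.
Actual frame index = 80798 − 80 = 80718.

80718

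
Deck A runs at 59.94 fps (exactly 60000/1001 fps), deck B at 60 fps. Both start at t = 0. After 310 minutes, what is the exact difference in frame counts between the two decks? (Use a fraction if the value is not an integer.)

1116000/1001 frames

310 min = 18600 s.
A emits 60000/1001 × 18600 = 1116000000/1001 frames; B emits 60 × 18600 = 1116000.
Difference = 1116000/1001 frames (≈ 1114.8851); B is ahead of A.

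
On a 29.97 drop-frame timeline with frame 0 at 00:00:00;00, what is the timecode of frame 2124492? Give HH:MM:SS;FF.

Each 10-minute DF block holds 10 × 60 × 30 − 9 × 2 = 17982 frames. 2124492 ÷ 17982 → 118 full blocks, remainder 2616.
Within the partial block the first minute is 1800 frames and each further minute 1798, so 1 further minute boundary passed. Total skipped labels = 18 × 118 + 2 × 1 = 2126.
Non-drop label index = 2124492 + 2126 = 2126618; at 30 labels/s that is 19:41:27:08, i.e. DF 19:41:27;08.

19:41:27;08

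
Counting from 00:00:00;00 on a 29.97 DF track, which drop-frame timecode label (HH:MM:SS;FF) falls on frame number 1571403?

Each 10-minute DF block holds 10 × 60 × 30 − 9 × 2 = 17982 frames. 1571403 ÷ 17982 → 87 full blocks, remainder 6969.
Within the partial block the first minute is 1800 frames and each further minute 1798, so 3 further minute boundaries passed. Total skipped labels = 18 × 87 + 2 × 3 = 1572.
Non-drop label index = 1571403 + 1572 = 1572975; at 30 labels/s that is 14:33:52:15, i.e. DF 14:33:52;15.

14:33:52;15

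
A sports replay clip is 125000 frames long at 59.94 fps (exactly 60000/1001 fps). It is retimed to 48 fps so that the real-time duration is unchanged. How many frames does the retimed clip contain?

Target frames = source frames × (target rate / source rate) = 125000 × (48)/(60000/1001) = 125000 × 1001/1250 = 100100.

100100 frames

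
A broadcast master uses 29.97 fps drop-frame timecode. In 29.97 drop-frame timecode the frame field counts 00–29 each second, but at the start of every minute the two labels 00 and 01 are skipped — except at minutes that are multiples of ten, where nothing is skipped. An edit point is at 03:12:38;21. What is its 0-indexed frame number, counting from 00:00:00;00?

346415

Complete 10-minute blocks: 19, each 17982 frames → 341658.
Remaining 2 whole minutes in the current block: 1800 + 1 × 1798 = 3598 frames.
Within the current minute: 38 × 30 + 21 − 2 = 1159 (labels ;00/;01 skipped at this minute). Total = 341658 + 3598 + 1159 = 346415.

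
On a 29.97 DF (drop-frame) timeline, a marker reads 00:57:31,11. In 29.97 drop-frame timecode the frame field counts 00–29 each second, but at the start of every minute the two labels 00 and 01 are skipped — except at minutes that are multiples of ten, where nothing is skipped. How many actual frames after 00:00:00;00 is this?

Complete 10-minute blocks: 5, each 17982 frames → 89910.
Remaining 7 whole minutes in the current block: 1800 + 6 × 1798 = 12588 frames.
Within the current minute: 31 × 30 + 11 − 2 = 939 (labels ;00/;01 skipped at this minute). Total = 89910 + 12588 + 939 = 103437.

103437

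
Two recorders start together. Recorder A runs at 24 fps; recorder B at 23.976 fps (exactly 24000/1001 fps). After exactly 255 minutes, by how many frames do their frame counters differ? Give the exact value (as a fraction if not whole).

367200/1001 frames

255 min = 15300 s.
A emits 24 × 15300 = 367200 frames; B emits 24000/1001 × 15300 = 367200000/1001.
Difference = 367200/1001 frames (≈ 366.8332); B is behind A.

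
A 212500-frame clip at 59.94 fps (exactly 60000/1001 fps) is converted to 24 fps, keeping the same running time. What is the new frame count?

85085 frames

Target frames = source frames × (target rate / source rate) = 212500 × (24)/(60000/1001) = 212500 × 1001/2500 = 85085.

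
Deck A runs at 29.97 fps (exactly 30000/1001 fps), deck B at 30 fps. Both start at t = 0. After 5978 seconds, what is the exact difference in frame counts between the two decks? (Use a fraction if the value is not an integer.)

25620/143 frames

A emits 30000/1001 × 5978 = 25620000/143 frames; B emits 30 × 5978 = 179340.
Difference = 25620/143 frames (≈ 179.1608); B is ahead of A.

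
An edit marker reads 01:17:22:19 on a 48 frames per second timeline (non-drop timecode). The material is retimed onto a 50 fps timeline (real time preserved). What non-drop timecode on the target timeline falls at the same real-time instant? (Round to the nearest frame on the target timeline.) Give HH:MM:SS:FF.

01:17:22:20

Source frame index: (1×3600 + 17×60 + 22) × 48 + 19 = 222835.
Real time: 222835 / (48) = 222835/48 s.
Target frame: (222835/48) × (50) = 5570875/24 ≈ 232119.792 → 232120.
At 50 labels/s: frame 232120 → 01:17:22:20.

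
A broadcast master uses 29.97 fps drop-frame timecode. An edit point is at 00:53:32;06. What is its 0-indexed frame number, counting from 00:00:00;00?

96270

As if non-drop at 30 labels/s: (0 × 3600 + 53 × 60 + 32) × 30 + 6 = 96366.
Minute boundaries passed: 53; those not divisible by 10: 53 − 5 = 48; dropped labels = 2 × 48 = 96.
Actual frame index = 96366 − 96 = 96270.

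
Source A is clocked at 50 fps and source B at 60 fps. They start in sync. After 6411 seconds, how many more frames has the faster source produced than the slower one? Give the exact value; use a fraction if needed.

64110 frames

A emits 50 × 6411 = 320550 frames; B emits 60 × 6411 = 384660.
Difference = 64110 frames; B is ahead of A.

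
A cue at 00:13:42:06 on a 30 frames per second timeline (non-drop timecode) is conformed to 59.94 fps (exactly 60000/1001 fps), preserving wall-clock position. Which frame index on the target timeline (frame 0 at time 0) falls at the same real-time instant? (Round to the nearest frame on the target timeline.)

Source frame index: (0×3600 + 13×60 + 42) × 30 + 6 = 24666.
Real time: 24666 / (30) = 4111/5 s.
Target frame: (4111/5) × (60000/1001) = 49332000/1001 ≈ 49282.717 → 49283.

frame 49283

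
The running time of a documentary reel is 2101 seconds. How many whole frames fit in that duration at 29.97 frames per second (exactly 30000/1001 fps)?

Frames = 2101 × 30000/1001 = 5730000/91 ≈ 62967.0330.
Complete frames: 62967.

62967 frames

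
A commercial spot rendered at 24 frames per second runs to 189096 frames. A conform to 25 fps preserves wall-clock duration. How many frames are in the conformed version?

196975 frames

Target frames = source frames × (target rate / source rate) = 189096 × (25)/(24) = 189096 × 25/24 = 196975.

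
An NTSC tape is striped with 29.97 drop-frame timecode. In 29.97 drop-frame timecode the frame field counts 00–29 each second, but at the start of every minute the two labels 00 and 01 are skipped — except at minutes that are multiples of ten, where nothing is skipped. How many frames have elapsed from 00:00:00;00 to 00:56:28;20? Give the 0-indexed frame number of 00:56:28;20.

101558

As if non-drop at 30 labels/s: (0 × 3600 + 56 × 60 + 28) × 30 + 20 = 101660.
Minute boundaries passed: 56; those not divisible by 10: 56 − 5 = 51; dropped labels = 2 × 51 = 102.
Actual frame index = 101660 − 102 = 101558.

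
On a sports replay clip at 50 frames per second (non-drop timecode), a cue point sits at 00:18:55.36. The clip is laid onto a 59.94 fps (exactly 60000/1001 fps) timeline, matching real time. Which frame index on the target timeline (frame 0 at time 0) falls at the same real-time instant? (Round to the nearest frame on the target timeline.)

Source frame index: (0×3600 + 18×60 + 55) × 50 + 36 = 56786.
Real time: 56786 / (50) = 28393/25 s.
Target frame: (28393/25) × (60000/1001) = 68143200/1001 ≈ 68075.125 → 68075.

frame 68075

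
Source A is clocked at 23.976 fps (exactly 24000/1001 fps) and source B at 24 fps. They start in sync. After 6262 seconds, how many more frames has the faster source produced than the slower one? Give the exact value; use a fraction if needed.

A emits 24000/1001 × 6262 = 150288000/1001 frames; B emits 24 × 6262 = 150288.
Difference = 150288/1001 frames (≈ 150.1379); B is ahead of A.

150288/1001 frames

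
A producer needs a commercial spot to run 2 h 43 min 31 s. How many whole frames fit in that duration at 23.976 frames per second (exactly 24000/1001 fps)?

2 h 43 min 31 s = 9811 s.
Frames = 9811 × 24000/1001 = 235464000/1001 ≈ 235228.7712.
Complete frames: 235228.

235228 frames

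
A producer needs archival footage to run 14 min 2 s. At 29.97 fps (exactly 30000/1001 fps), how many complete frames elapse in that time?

25234 frames

14 min 2 s = 842 s.
Frames = 842 × 30000/1001 = 25260000/1001 ≈ 25234.7652.
Complete frames: 25234.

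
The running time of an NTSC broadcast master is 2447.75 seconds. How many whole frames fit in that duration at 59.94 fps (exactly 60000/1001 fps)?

Frames = 2447.75 × 60000/1001 = 146865000/1001 ≈ 146718.2817.
Complete frames: 146718.

146718 frames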